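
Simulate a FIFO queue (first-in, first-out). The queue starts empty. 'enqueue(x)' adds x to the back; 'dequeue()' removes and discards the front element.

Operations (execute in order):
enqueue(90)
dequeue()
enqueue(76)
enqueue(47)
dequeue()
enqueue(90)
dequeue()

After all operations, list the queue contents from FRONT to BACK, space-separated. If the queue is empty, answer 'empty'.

Answer: 90

Derivation:
enqueue(90): [90]
dequeue(): []
enqueue(76): [76]
enqueue(47): [76, 47]
dequeue(): [47]
enqueue(90): [47, 90]
dequeue(): [90]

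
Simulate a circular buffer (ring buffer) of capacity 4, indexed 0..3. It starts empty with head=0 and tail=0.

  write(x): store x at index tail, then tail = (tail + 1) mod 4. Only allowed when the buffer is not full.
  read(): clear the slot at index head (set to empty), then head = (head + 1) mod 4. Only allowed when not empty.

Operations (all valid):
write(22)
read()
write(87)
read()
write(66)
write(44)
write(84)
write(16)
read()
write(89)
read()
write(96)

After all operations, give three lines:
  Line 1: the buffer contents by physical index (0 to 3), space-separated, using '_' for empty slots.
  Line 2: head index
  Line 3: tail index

Answer: 84 16 89 96
0
0

Derivation:
write(22): buf=[22 _ _ _], head=0, tail=1, size=1
read(): buf=[_ _ _ _], head=1, tail=1, size=0
write(87): buf=[_ 87 _ _], head=1, tail=2, size=1
read(): buf=[_ _ _ _], head=2, tail=2, size=0
write(66): buf=[_ _ 66 _], head=2, tail=3, size=1
write(44): buf=[_ _ 66 44], head=2, tail=0, size=2
write(84): buf=[84 _ 66 44], head=2, tail=1, size=3
write(16): buf=[84 16 66 44], head=2, tail=2, size=4
read(): buf=[84 16 _ 44], head=3, tail=2, size=3
write(89): buf=[84 16 89 44], head=3, tail=3, size=4
read(): buf=[84 16 89 _], head=0, tail=3, size=3
write(96): buf=[84 16 89 96], head=0, tail=0, size=4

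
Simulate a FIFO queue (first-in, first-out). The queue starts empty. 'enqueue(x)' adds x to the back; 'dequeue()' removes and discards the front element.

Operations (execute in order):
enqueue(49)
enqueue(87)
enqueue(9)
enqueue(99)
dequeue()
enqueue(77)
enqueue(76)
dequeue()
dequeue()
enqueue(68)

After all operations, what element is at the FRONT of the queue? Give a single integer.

Answer: 99

Derivation:
enqueue(49): queue = [49]
enqueue(87): queue = [49, 87]
enqueue(9): queue = [49, 87, 9]
enqueue(99): queue = [49, 87, 9, 99]
dequeue(): queue = [87, 9, 99]
enqueue(77): queue = [87, 9, 99, 77]
enqueue(76): queue = [87, 9, 99, 77, 76]
dequeue(): queue = [9, 99, 77, 76]
dequeue(): queue = [99, 77, 76]
enqueue(68): queue = [99, 77, 76, 68]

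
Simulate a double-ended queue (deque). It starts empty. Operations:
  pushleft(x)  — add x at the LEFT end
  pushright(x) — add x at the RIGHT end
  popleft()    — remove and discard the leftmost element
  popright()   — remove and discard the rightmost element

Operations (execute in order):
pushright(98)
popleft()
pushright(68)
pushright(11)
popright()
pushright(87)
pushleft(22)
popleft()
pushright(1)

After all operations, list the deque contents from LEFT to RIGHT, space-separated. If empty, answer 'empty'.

Answer: 68 87 1

Derivation:
pushright(98): [98]
popleft(): []
pushright(68): [68]
pushright(11): [68, 11]
popright(): [68]
pushright(87): [68, 87]
pushleft(22): [22, 68, 87]
popleft(): [68, 87]
pushright(1): [68, 87, 1]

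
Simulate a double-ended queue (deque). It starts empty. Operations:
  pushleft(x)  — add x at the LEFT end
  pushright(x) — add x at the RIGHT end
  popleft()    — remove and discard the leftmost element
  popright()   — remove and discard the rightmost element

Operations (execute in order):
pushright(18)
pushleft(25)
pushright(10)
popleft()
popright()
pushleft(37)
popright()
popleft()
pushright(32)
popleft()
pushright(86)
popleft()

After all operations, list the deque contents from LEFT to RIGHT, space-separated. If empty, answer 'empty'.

Answer: empty

Derivation:
pushright(18): [18]
pushleft(25): [25, 18]
pushright(10): [25, 18, 10]
popleft(): [18, 10]
popright(): [18]
pushleft(37): [37, 18]
popright(): [37]
popleft(): []
pushright(32): [32]
popleft(): []
pushright(86): [86]
popleft(): []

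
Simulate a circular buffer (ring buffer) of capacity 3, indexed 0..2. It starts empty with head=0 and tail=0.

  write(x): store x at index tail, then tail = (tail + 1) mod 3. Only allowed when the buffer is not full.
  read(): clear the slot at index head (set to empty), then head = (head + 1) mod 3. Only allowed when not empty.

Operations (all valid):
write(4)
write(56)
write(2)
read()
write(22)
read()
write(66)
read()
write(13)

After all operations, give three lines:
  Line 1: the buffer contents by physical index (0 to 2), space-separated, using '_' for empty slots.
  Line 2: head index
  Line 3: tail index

write(4): buf=[4 _ _], head=0, tail=1, size=1
write(56): buf=[4 56 _], head=0, tail=2, size=2
write(2): buf=[4 56 2], head=0, tail=0, size=3
read(): buf=[_ 56 2], head=1, tail=0, size=2
write(22): buf=[22 56 2], head=1, tail=1, size=3
read(): buf=[22 _ 2], head=2, tail=1, size=2
write(66): buf=[22 66 2], head=2, tail=2, size=3
read(): buf=[22 66 _], head=0, tail=2, size=2
write(13): buf=[22 66 13], head=0, tail=0, size=3

Answer: 22 66 13
0
0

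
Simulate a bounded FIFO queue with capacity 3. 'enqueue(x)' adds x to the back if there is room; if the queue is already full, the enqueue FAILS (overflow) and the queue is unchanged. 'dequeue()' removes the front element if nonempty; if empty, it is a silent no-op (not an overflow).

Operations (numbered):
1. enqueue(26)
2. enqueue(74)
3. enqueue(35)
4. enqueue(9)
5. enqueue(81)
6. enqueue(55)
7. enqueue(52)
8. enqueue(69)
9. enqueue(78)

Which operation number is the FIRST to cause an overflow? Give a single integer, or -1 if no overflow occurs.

Answer: 4

Derivation:
1. enqueue(26): size=1
2. enqueue(74): size=2
3. enqueue(35): size=3
4. enqueue(9): size=3=cap → OVERFLOW (fail)
5. enqueue(81): size=3=cap → OVERFLOW (fail)
6. enqueue(55): size=3=cap → OVERFLOW (fail)
7. enqueue(52): size=3=cap → OVERFLOW (fail)
8. enqueue(69): size=3=cap → OVERFLOW (fail)
9. enqueue(78): size=3=cap → OVERFLOW (fail)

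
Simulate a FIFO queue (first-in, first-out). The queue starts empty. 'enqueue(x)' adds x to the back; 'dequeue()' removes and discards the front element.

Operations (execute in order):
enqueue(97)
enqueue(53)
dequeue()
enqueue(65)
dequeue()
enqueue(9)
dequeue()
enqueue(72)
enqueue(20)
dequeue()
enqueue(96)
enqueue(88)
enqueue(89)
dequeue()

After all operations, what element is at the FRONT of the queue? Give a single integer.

enqueue(97): queue = [97]
enqueue(53): queue = [97, 53]
dequeue(): queue = [53]
enqueue(65): queue = [53, 65]
dequeue(): queue = [65]
enqueue(9): queue = [65, 9]
dequeue(): queue = [9]
enqueue(72): queue = [9, 72]
enqueue(20): queue = [9, 72, 20]
dequeue(): queue = [72, 20]
enqueue(96): queue = [72, 20, 96]
enqueue(88): queue = [72, 20, 96, 88]
enqueue(89): queue = [72, 20, 96, 88, 89]
dequeue(): queue = [20, 96, 88, 89]

Answer: 20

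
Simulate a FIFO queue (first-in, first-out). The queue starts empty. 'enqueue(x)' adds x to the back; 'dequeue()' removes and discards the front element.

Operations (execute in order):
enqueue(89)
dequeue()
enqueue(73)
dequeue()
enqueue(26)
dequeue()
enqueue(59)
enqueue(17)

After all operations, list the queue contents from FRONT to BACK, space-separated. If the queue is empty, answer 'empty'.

Answer: 59 17

Derivation:
enqueue(89): [89]
dequeue(): []
enqueue(73): [73]
dequeue(): []
enqueue(26): [26]
dequeue(): []
enqueue(59): [59]
enqueue(17): [59, 17]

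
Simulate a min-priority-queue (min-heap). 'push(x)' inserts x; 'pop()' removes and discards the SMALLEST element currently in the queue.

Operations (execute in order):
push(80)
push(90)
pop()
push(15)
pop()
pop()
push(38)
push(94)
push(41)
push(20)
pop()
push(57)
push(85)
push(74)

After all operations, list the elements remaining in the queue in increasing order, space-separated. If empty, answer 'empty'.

push(80): heap contents = [80]
push(90): heap contents = [80, 90]
pop() → 80: heap contents = [90]
push(15): heap contents = [15, 90]
pop() → 15: heap contents = [90]
pop() → 90: heap contents = []
push(38): heap contents = [38]
push(94): heap contents = [38, 94]
push(41): heap contents = [38, 41, 94]
push(20): heap contents = [20, 38, 41, 94]
pop() → 20: heap contents = [38, 41, 94]
push(57): heap contents = [38, 41, 57, 94]
push(85): heap contents = [38, 41, 57, 85, 94]
push(74): heap contents = [38, 41, 57, 74, 85, 94]

Answer: 38 41 57 74 85 94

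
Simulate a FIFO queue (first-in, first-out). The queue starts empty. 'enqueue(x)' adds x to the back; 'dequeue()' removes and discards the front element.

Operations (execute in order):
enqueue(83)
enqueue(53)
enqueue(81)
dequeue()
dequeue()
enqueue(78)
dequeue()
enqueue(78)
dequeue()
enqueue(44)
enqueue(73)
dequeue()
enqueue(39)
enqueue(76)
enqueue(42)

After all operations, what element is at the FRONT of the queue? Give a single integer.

Answer: 44

Derivation:
enqueue(83): queue = [83]
enqueue(53): queue = [83, 53]
enqueue(81): queue = [83, 53, 81]
dequeue(): queue = [53, 81]
dequeue(): queue = [81]
enqueue(78): queue = [81, 78]
dequeue(): queue = [78]
enqueue(78): queue = [78, 78]
dequeue(): queue = [78]
enqueue(44): queue = [78, 44]
enqueue(73): queue = [78, 44, 73]
dequeue(): queue = [44, 73]
enqueue(39): queue = [44, 73, 39]
enqueue(76): queue = [44, 73, 39, 76]
enqueue(42): queue = [44, 73, 39, 76, 42]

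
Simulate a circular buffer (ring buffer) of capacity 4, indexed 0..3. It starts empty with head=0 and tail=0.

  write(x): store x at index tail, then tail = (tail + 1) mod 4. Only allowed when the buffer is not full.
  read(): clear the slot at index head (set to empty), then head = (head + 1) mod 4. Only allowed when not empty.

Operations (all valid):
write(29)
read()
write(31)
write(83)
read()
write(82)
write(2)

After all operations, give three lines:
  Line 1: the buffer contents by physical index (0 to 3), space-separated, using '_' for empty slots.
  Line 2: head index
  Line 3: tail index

Answer: 2 _ 83 82
2
1

Derivation:
write(29): buf=[29 _ _ _], head=0, tail=1, size=1
read(): buf=[_ _ _ _], head=1, tail=1, size=0
write(31): buf=[_ 31 _ _], head=1, tail=2, size=1
write(83): buf=[_ 31 83 _], head=1, tail=3, size=2
read(): buf=[_ _ 83 _], head=2, tail=3, size=1
write(82): buf=[_ _ 83 82], head=2, tail=0, size=2
write(2): buf=[2 _ 83 82], head=2, tail=1, size=3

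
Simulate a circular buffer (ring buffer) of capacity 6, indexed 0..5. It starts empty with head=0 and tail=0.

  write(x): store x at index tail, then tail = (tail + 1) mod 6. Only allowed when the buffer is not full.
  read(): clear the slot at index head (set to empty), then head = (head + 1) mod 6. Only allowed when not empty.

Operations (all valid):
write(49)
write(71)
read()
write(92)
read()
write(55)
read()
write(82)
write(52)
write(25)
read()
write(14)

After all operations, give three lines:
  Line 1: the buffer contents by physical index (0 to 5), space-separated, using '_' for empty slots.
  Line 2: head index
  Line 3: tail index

write(49): buf=[49 _ _ _ _ _], head=0, tail=1, size=1
write(71): buf=[49 71 _ _ _ _], head=0, tail=2, size=2
read(): buf=[_ 71 _ _ _ _], head=1, tail=2, size=1
write(92): buf=[_ 71 92 _ _ _], head=1, tail=3, size=2
read(): buf=[_ _ 92 _ _ _], head=2, tail=3, size=1
write(55): buf=[_ _ 92 55 _ _], head=2, tail=4, size=2
read(): buf=[_ _ _ 55 _ _], head=3, tail=4, size=1
write(82): buf=[_ _ _ 55 82 _], head=3, tail=5, size=2
write(52): buf=[_ _ _ 55 82 52], head=3, tail=0, size=3
write(25): buf=[25 _ _ 55 82 52], head=3, tail=1, size=4
read(): buf=[25 _ _ _ 82 52], head=4, tail=1, size=3
write(14): buf=[25 14 _ _ 82 52], head=4, tail=2, size=4

Answer: 25 14 _ _ 82 52
4
2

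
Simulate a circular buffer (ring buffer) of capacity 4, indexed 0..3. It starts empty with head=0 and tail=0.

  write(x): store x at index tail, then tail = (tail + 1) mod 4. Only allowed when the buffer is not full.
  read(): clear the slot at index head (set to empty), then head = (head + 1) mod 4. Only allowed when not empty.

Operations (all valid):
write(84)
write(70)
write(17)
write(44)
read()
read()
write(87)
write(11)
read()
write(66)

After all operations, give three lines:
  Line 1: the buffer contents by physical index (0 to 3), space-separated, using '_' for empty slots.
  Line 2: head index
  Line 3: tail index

Answer: 87 11 66 44
3
3

Derivation:
write(84): buf=[84 _ _ _], head=0, tail=1, size=1
write(70): buf=[84 70 _ _], head=0, tail=2, size=2
write(17): buf=[84 70 17 _], head=0, tail=3, size=3
write(44): buf=[84 70 17 44], head=0, tail=0, size=4
read(): buf=[_ 70 17 44], head=1, tail=0, size=3
read(): buf=[_ _ 17 44], head=2, tail=0, size=2
write(87): buf=[87 _ 17 44], head=2, tail=1, size=3
write(11): buf=[87 11 17 44], head=2, tail=2, size=4
read(): buf=[87 11 _ 44], head=3, tail=2, size=3
write(66): buf=[87 11 66 44], head=3, tail=3, size=4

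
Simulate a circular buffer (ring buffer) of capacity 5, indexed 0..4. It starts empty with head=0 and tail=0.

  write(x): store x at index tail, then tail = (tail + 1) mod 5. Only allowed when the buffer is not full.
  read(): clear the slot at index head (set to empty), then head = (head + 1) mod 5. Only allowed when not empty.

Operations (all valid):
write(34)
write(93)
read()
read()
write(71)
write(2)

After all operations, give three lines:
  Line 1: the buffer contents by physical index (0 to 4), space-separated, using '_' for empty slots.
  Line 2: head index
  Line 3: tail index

Answer: _ _ 71 2 _
2
4

Derivation:
write(34): buf=[34 _ _ _ _], head=0, tail=1, size=1
write(93): buf=[34 93 _ _ _], head=0, tail=2, size=2
read(): buf=[_ 93 _ _ _], head=1, tail=2, size=1
read(): buf=[_ _ _ _ _], head=2, tail=2, size=0
write(71): buf=[_ _ 71 _ _], head=2, tail=3, size=1
write(2): buf=[_ _ 71 2 _], head=2, tail=4, size=2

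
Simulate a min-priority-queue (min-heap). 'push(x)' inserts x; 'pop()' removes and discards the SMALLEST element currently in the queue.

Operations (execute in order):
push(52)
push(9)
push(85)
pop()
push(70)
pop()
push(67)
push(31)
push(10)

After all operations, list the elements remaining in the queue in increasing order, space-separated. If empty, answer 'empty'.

push(52): heap contents = [52]
push(9): heap contents = [9, 52]
push(85): heap contents = [9, 52, 85]
pop() → 9: heap contents = [52, 85]
push(70): heap contents = [52, 70, 85]
pop() → 52: heap contents = [70, 85]
push(67): heap contents = [67, 70, 85]
push(31): heap contents = [31, 67, 70, 85]
push(10): heap contents = [10, 31, 67, 70, 85]

Answer: 10 31 67 70 85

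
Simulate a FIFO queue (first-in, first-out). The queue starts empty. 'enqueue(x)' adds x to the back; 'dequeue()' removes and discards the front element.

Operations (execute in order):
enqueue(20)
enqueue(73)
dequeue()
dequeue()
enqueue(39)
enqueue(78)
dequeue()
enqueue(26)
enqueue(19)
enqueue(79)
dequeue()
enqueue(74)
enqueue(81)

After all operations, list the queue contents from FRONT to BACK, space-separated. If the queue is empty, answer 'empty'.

Answer: 26 19 79 74 81

Derivation:
enqueue(20): [20]
enqueue(73): [20, 73]
dequeue(): [73]
dequeue(): []
enqueue(39): [39]
enqueue(78): [39, 78]
dequeue(): [78]
enqueue(26): [78, 26]
enqueue(19): [78, 26, 19]
enqueue(79): [78, 26, 19, 79]
dequeue(): [26, 19, 79]
enqueue(74): [26, 19, 79, 74]
enqueue(81): [26, 19, 79, 74, 81]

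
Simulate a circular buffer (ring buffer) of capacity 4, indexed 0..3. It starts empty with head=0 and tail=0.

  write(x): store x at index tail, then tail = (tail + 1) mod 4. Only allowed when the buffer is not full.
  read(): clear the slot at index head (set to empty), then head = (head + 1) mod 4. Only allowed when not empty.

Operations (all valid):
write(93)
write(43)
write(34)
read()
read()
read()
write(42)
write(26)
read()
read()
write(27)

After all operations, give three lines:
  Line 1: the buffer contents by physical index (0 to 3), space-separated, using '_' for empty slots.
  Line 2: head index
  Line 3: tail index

Answer: _ 27 _ _
1
2

Derivation:
write(93): buf=[93 _ _ _], head=0, tail=1, size=1
write(43): buf=[93 43 _ _], head=0, tail=2, size=2
write(34): buf=[93 43 34 _], head=0, tail=3, size=3
read(): buf=[_ 43 34 _], head=1, tail=3, size=2
read(): buf=[_ _ 34 _], head=2, tail=3, size=1
read(): buf=[_ _ _ _], head=3, tail=3, size=0
write(42): buf=[_ _ _ 42], head=3, tail=0, size=1
write(26): buf=[26 _ _ 42], head=3, tail=1, size=2
read(): buf=[26 _ _ _], head=0, tail=1, size=1
read(): buf=[_ _ _ _], head=1, tail=1, size=0
write(27): buf=[_ 27 _ _], head=1, tail=2, size=1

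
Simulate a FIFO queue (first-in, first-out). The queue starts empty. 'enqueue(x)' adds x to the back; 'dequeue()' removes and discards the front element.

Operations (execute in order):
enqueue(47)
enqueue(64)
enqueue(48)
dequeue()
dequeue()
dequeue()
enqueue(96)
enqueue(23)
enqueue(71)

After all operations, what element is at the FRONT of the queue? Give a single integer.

Answer: 96

Derivation:
enqueue(47): queue = [47]
enqueue(64): queue = [47, 64]
enqueue(48): queue = [47, 64, 48]
dequeue(): queue = [64, 48]
dequeue(): queue = [48]
dequeue(): queue = []
enqueue(96): queue = [96]
enqueue(23): queue = [96, 23]
enqueue(71): queue = [96, 23, 71]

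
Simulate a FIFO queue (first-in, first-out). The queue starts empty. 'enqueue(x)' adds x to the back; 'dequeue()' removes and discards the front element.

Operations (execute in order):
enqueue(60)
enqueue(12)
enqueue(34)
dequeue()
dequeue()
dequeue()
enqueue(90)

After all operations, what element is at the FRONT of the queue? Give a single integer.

enqueue(60): queue = [60]
enqueue(12): queue = [60, 12]
enqueue(34): queue = [60, 12, 34]
dequeue(): queue = [12, 34]
dequeue(): queue = [34]
dequeue(): queue = []
enqueue(90): queue = [90]

Answer: 90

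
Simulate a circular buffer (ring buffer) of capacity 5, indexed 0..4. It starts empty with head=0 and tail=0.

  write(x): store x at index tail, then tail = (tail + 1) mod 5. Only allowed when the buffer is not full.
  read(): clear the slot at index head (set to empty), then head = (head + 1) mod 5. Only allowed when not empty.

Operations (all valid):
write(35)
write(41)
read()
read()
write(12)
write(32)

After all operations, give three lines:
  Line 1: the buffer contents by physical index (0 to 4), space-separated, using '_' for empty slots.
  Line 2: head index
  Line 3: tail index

write(35): buf=[35 _ _ _ _], head=0, tail=1, size=1
write(41): buf=[35 41 _ _ _], head=0, tail=2, size=2
read(): buf=[_ 41 _ _ _], head=1, tail=2, size=1
read(): buf=[_ _ _ _ _], head=2, tail=2, size=0
write(12): buf=[_ _ 12 _ _], head=2, tail=3, size=1
write(32): buf=[_ _ 12 32 _], head=2, tail=4, size=2

Answer: _ _ 12 32 _
2
4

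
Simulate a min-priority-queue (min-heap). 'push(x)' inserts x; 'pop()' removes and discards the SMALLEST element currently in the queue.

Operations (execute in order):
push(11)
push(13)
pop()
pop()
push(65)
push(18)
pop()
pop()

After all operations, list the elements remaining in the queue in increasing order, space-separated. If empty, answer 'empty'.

Answer: empty

Derivation:
push(11): heap contents = [11]
push(13): heap contents = [11, 13]
pop() → 11: heap contents = [13]
pop() → 13: heap contents = []
push(65): heap contents = [65]
push(18): heap contents = [18, 65]
pop() → 18: heap contents = [65]
pop() → 65: heap contents = []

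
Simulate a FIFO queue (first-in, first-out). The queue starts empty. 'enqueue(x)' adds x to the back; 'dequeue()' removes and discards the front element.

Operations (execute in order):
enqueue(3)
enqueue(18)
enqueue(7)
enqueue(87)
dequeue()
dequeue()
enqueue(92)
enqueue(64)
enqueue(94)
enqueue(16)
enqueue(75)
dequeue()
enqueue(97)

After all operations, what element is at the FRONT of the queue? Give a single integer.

enqueue(3): queue = [3]
enqueue(18): queue = [3, 18]
enqueue(7): queue = [3, 18, 7]
enqueue(87): queue = [3, 18, 7, 87]
dequeue(): queue = [18, 7, 87]
dequeue(): queue = [7, 87]
enqueue(92): queue = [7, 87, 92]
enqueue(64): queue = [7, 87, 92, 64]
enqueue(94): queue = [7, 87, 92, 64, 94]
enqueue(16): queue = [7, 87, 92, 64, 94, 16]
enqueue(75): queue = [7, 87, 92, 64, 94, 16, 75]
dequeue(): queue = [87, 92, 64, 94, 16, 75]
enqueue(97): queue = [87, 92, 64, 94, 16, 75, 97]

Answer: 87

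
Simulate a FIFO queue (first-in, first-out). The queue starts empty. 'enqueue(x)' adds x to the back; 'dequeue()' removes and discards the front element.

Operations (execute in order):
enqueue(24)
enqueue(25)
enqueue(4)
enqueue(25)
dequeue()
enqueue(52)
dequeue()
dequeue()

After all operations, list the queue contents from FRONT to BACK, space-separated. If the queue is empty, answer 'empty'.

enqueue(24): [24]
enqueue(25): [24, 25]
enqueue(4): [24, 25, 4]
enqueue(25): [24, 25, 4, 25]
dequeue(): [25, 4, 25]
enqueue(52): [25, 4, 25, 52]
dequeue(): [4, 25, 52]
dequeue(): [25, 52]

Answer: 25 52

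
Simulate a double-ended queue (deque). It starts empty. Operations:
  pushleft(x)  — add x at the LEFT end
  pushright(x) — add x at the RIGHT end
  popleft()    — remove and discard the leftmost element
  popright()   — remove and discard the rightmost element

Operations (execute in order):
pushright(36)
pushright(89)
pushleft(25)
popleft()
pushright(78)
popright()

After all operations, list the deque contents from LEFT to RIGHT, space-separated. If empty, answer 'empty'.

Answer: 36 89

Derivation:
pushright(36): [36]
pushright(89): [36, 89]
pushleft(25): [25, 36, 89]
popleft(): [36, 89]
pushright(78): [36, 89, 78]
popright(): [36, 89]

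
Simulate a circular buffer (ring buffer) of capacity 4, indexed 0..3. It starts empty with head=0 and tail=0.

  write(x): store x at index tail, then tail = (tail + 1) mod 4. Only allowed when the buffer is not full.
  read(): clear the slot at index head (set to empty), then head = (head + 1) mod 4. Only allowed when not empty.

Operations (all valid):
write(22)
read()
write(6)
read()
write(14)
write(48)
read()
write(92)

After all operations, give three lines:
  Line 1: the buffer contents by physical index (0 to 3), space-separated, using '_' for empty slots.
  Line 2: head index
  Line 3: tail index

Answer: 92 _ _ 48
3
1

Derivation:
write(22): buf=[22 _ _ _], head=0, tail=1, size=1
read(): buf=[_ _ _ _], head=1, tail=1, size=0
write(6): buf=[_ 6 _ _], head=1, tail=2, size=1
read(): buf=[_ _ _ _], head=2, tail=2, size=0
write(14): buf=[_ _ 14 _], head=2, tail=3, size=1
write(48): buf=[_ _ 14 48], head=2, tail=0, size=2
read(): buf=[_ _ _ 48], head=3, tail=0, size=1
write(92): buf=[92 _ _ 48], head=3, tail=1, size=2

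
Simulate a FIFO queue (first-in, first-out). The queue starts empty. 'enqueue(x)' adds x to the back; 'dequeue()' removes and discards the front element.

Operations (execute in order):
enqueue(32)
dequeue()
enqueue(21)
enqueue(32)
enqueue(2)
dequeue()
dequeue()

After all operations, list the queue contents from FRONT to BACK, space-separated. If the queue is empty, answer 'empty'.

Answer: 2

Derivation:
enqueue(32): [32]
dequeue(): []
enqueue(21): [21]
enqueue(32): [21, 32]
enqueue(2): [21, 32, 2]
dequeue(): [32, 2]
dequeue(): [2]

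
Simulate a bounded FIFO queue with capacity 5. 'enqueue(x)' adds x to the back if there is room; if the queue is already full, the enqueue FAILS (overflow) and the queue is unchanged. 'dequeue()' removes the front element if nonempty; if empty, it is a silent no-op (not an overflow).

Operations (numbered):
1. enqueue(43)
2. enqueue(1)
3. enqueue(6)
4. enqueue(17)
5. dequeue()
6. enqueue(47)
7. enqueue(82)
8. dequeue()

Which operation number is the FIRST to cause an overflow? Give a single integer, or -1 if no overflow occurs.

1. enqueue(43): size=1
2. enqueue(1): size=2
3. enqueue(6): size=3
4. enqueue(17): size=4
5. dequeue(): size=3
6. enqueue(47): size=4
7. enqueue(82): size=5
8. dequeue(): size=4

Answer: -1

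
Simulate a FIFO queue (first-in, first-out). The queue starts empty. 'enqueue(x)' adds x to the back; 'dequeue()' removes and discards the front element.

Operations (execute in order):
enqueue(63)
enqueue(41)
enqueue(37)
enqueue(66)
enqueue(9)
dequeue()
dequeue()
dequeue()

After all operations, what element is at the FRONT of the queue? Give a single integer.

Answer: 66

Derivation:
enqueue(63): queue = [63]
enqueue(41): queue = [63, 41]
enqueue(37): queue = [63, 41, 37]
enqueue(66): queue = [63, 41, 37, 66]
enqueue(9): queue = [63, 41, 37, 66, 9]
dequeue(): queue = [41, 37, 66, 9]
dequeue(): queue = [37, 66, 9]
dequeue(): queue = [66, 9]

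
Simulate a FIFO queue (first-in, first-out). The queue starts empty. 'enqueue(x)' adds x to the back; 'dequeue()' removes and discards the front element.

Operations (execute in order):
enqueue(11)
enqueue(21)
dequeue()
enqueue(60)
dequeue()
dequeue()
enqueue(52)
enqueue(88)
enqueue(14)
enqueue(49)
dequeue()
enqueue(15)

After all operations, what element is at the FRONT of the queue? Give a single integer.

Answer: 88

Derivation:
enqueue(11): queue = [11]
enqueue(21): queue = [11, 21]
dequeue(): queue = [21]
enqueue(60): queue = [21, 60]
dequeue(): queue = [60]
dequeue(): queue = []
enqueue(52): queue = [52]
enqueue(88): queue = [52, 88]
enqueue(14): queue = [52, 88, 14]
enqueue(49): queue = [52, 88, 14, 49]
dequeue(): queue = [88, 14, 49]
enqueue(15): queue = [88, 14, 49, 15]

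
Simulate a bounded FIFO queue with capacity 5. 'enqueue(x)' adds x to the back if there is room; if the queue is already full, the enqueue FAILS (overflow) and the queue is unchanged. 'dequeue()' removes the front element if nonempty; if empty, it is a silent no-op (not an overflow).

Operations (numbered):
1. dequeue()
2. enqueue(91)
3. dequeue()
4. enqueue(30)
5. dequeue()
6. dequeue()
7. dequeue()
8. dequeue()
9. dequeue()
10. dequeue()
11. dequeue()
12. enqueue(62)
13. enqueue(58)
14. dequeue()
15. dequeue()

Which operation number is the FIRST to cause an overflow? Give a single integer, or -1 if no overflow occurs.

Answer: -1

Derivation:
1. dequeue(): empty, no-op, size=0
2. enqueue(91): size=1
3. dequeue(): size=0
4. enqueue(30): size=1
5. dequeue(): size=0
6. dequeue(): empty, no-op, size=0
7. dequeue(): empty, no-op, size=0
8. dequeue(): empty, no-op, size=0
9. dequeue(): empty, no-op, size=0
10. dequeue(): empty, no-op, size=0
11. dequeue(): empty, no-op, size=0
12. enqueue(62): size=1
13. enqueue(58): size=2
14. dequeue(): size=1
15. dequeue(): size=0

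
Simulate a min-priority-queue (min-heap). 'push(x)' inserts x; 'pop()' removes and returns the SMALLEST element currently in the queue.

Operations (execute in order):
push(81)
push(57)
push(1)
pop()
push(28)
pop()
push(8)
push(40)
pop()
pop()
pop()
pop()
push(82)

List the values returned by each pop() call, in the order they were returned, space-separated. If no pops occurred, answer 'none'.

push(81): heap contents = [81]
push(57): heap contents = [57, 81]
push(1): heap contents = [1, 57, 81]
pop() → 1: heap contents = [57, 81]
push(28): heap contents = [28, 57, 81]
pop() → 28: heap contents = [57, 81]
push(8): heap contents = [8, 57, 81]
push(40): heap contents = [8, 40, 57, 81]
pop() → 8: heap contents = [40, 57, 81]
pop() → 40: heap contents = [57, 81]
pop() → 57: heap contents = [81]
pop() → 81: heap contents = []
push(82): heap contents = [82]

Answer: 1 28 8 40 57 81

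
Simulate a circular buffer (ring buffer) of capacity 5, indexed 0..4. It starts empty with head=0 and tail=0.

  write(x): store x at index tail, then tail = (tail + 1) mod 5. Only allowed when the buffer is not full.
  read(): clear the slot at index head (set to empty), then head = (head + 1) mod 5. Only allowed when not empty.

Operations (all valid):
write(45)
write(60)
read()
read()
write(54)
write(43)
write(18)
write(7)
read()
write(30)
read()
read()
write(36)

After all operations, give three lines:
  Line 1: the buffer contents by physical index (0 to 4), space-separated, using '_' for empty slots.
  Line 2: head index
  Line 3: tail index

Answer: 7 30 36 _ _
0
3

Derivation:
write(45): buf=[45 _ _ _ _], head=0, tail=1, size=1
write(60): buf=[45 60 _ _ _], head=0, tail=2, size=2
read(): buf=[_ 60 _ _ _], head=1, tail=2, size=1
read(): buf=[_ _ _ _ _], head=2, tail=2, size=0
write(54): buf=[_ _ 54 _ _], head=2, tail=3, size=1
write(43): buf=[_ _ 54 43 _], head=2, tail=4, size=2
write(18): buf=[_ _ 54 43 18], head=2, tail=0, size=3
write(7): buf=[7 _ 54 43 18], head=2, tail=1, size=4
read(): buf=[7 _ _ 43 18], head=3, tail=1, size=3
write(30): buf=[7 30 _ 43 18], head=3, tail=2, size=4
read(): buf=[7 30 _ _ 18], head=4, tail=2, size=3
read(): buf=[7 30 _ _ _], head=0, tail=2, size=2
write(36): buf=[7 30 36 _ _], head=0, tail=3, size=3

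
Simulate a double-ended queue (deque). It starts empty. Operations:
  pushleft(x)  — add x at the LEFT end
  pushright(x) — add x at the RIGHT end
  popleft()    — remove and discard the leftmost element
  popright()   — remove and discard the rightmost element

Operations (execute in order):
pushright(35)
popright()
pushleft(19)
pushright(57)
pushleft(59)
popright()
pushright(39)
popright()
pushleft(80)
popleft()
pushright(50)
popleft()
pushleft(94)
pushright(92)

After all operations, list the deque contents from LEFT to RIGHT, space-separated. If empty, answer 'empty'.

pushright(35): [35]
popright(): []
pushleft(19): [19]
pushright(57): [19, 57]
pushleft(59): [59, 19, 57]
popright(): [59, 19]
pushright(39): [59, 19, 39]
popright(): [59, 19]
pushleft(80): [80, 59, 19]
popleft(): [59, 19]
pushright(50): [59, 19, 50]
popleft(): [19, 50]
pushleft(94): [94, 19, 50]
pushright(92): [94, 19, 50, 92]

Answer: 94 19 50 92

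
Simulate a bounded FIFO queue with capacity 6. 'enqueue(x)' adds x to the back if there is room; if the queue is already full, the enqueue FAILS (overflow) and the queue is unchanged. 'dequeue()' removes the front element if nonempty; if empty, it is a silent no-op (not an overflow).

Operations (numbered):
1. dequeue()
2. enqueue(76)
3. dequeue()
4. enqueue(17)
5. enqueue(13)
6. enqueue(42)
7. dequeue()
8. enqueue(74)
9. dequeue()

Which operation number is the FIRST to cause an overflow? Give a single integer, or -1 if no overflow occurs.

1. dequeue(): empty, no-op, size=0
2. enqueue(76): size=1
3. dequeue(): size=0
4. enqueue(17): size=1
5. enqueue(13): size=2
6. enqueue(42): size=3
7. dequeue(): size=2
8. enqueue(74): size=3
9. dequeue(): size=2

Answer: -1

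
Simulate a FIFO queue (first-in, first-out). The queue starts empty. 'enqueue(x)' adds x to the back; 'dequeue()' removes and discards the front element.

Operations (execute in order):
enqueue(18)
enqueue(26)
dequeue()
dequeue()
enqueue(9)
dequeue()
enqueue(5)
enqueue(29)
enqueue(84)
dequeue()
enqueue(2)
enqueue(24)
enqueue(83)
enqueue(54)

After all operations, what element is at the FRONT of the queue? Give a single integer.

Answer: 29

Derivation:
enqueue(18): queue = [18]
enqueue(26): queue = [18, 26]
dequeue(): queue = [26]
dequeue(): queue = []
enqueue(9): queue = [9]
dequeue(): queue = []
enqueue(5): queue = [5]
enqueue(29): queue = [5, 29]
enqueue(84): queue = [5, 29, 84]
dequeue(): queue = [29, 84]
enqueue(2): queue = [29, 84, 2]
enqueue(24): queue = [29, 84, 2, 24]
enqueue(83): queue = [29, 84, 2, 24, 83]
enqueue(54): queue = [29, 84, 2, 24, 83, 54]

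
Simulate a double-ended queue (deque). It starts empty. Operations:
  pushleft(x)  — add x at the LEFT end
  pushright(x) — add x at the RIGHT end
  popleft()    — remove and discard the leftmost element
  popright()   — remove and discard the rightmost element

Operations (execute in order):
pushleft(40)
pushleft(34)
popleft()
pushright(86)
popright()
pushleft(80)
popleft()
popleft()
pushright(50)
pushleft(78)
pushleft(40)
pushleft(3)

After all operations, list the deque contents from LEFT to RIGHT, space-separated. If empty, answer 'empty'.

pushleft(40): [40]
pushleft(34): [34, 40]
popleft(): [40]
pushright(86): [40, 86]
popright(): [40]
pushleft(80): [80, 40]
popleft(): [40]
popleft(): []
pushright(50): [50]
pushleft(78): [78, 50]
pushleft(40): [40, 78, 50]
pushleft(3): [3, 40, 78, 50]

Answer: 3 40 78 50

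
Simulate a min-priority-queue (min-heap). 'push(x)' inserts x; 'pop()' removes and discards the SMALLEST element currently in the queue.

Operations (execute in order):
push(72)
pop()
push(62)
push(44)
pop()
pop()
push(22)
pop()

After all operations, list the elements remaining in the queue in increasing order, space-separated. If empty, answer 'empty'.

Answer: empty

Derivation:
push(72): heap contents = [72]
pop() → 72: heap contents = []
push(62): heap contents = [62]
push(44): heap contents = [44, 62]
pop() → 44: heap contents = [62]
pop() → 62: heap contents = []
push(22): heap contents = [22]
pop() → 22: heap contents = []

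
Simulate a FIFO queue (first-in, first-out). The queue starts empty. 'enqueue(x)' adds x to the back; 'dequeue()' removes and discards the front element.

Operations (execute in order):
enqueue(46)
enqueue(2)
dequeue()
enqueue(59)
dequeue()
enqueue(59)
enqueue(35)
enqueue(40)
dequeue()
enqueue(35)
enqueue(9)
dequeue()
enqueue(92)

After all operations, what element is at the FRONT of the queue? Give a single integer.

Answer: 35

Derivation:
enqueue(46): queue = [46]
enqueue(2): queue = [46, 2]
dequeue(): queue = [2]
enqueue(59): queue = [2, 59]
dequeue(): queue = [59]
enqueue(59): queue = [59, 59]
enqueue(35): queue = [59, 59, 35]
enqueue(40): queue = [59, 59, 35, 40]
dequeue(): queue = [59, 35, 40]
enqueue(35): queue = [59, 35, 40, 35]
enqueue(9): queue = [59, 35, 40, 35, 9]
dequeue(): queue = [35, 40, 35, 9]
enqueue(92): queue = [35, 40, 35, 9, 92]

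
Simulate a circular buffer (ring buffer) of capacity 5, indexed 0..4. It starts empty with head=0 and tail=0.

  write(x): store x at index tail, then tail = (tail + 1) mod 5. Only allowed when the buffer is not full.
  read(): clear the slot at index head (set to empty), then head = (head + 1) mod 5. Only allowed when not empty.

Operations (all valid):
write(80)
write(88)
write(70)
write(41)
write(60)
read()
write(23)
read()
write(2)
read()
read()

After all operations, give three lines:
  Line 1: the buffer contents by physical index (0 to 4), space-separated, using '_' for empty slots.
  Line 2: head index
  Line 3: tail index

Answer: 23 2 _ _ 60
4
2

Derivation:
write(80): buf=[80 _ _ _ _], head=0, tail=1, size=1
write(88): buf=[80 88 _ _ _], head=0, tail=2, size=2
write(70): buf=[80 88 70 _ _], head=0, tail=3, size=3
write(41): buf=[80 88 70 41 _], head=0, tail=4, size=4
write(60): buf=[80 88 70 41 60], head=0, tail=0, size=5
read(): buf=[_ 88 70 41 60], head=1, tail=0, size=4
write(23): buf=[23 88 70 41 60], head=1, tail=1, size=5
read(): buf=[23 _ 70 41 60], head=2, tail=1, size=4
write(2): buf=[23 2 70 41 60], head=2, tail=2, size=5
read(): buf=[23 2 _ 41 60], head=3, tail=2, size=4
read(): buf=[23 2 _ _ 60], head=4, tail=2, size=3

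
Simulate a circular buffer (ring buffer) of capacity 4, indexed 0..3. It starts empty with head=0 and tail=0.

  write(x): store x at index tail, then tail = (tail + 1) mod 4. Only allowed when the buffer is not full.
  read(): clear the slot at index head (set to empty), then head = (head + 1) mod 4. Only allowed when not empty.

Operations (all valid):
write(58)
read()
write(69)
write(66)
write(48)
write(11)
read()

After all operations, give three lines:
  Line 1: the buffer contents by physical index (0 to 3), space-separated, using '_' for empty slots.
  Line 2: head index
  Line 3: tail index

write(58): buf=[58 _ _ _], head=0, tail=1, size=1
read(): buf=[_ _ _ _], head=1, tail=1, size=0
write(69): buf=[_ 69 _ _], head=1, tail=2, size=1
write(66): buf=[_ 69 66 _], head=1, tail=3, size=2
write(48): buf=[_ 69 66 48], head=1, tail=0, size=3
write(11): buf=[11 69 66 48], head=1, tail=1, size=4
read(): buf=[11 _ 66 48], head=2, tail=1, size=3

Answer: 11 _ 66 48
2
1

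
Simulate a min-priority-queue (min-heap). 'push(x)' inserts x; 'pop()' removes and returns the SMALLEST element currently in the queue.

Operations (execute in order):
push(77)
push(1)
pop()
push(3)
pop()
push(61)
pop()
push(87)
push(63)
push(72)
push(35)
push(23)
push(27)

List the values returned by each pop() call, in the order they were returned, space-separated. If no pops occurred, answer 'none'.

Answer: 1 3 61

Derivation:
push(77): heap contents = [77]
push(1): heap contents = [1, 77]
pop() → 1: heap contents = [77]
push(3): heap contents = [3, 77]
pop() → 3: heap contents = [77]
push(61): heap contents = [61, 77]
pop() → 61: heap contents = [77]
push(87): heap contents = [77, 87]
push(63): heap contents = [63, 77, 87]
push(72): heap contents = [63, 72, 77, 87]
push(35): heap contents = [35, 63, 72, 77, 87]
push(23): heap contents = [23, 35, 63, 72, 77, 87]
push(27): heap contents = [23, 27, 35, 63, 72, 77, 87]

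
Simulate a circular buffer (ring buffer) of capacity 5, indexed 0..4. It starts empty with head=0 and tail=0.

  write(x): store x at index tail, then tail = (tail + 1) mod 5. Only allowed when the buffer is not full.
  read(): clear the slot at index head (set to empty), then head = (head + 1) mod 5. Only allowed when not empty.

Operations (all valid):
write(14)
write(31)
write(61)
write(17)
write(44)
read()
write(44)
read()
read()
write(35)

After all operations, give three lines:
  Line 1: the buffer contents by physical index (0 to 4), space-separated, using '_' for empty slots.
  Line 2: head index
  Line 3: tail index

Answer: 44 35 _ 17 44
3
2

Derivation:
write(14): buf=[14 _ _ _ _], head=0, tail=1, size=1
write(31): buf=[14 31 _ _ _], head=0, tail=2, size=2
write(61): buf=[14 31 61 _ _], head=0, tail=3, size=3
write(17): buf=[14 31 61 17 _], head=0, tail=4, size=4
write(44): buf=[14 31 61 17 44], head=0, tail=0, size=5
read(): buf=[_ 31 61 17 44], head=1, tail=0, size=4
write(44): buf=[44 31 61 17 44], head=1, tail=1, size=5
read(): buf=[44 _ 61 17 44], head=2, tail=1, size=4
read(): buf=[44 _ _ 17 44], head=3, tail=1, size=3
write(35): buf=[44 35 _ 17 44], head=3, tail=2, size=4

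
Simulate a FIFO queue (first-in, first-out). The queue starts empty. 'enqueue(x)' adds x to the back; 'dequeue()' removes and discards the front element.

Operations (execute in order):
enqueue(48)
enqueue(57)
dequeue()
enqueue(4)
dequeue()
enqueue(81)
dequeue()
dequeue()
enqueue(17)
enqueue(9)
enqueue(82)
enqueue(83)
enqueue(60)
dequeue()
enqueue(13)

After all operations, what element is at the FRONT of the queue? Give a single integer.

Answer: 9

Derivation:
enqueue(48): queue = [48]
enqueue(57): queue = [48, 57]
dequeue(): queue = [57]
enqueue(4): queue = [57, 4]
dequeue(): queue = [4]
enqueue(81): queue = [4, 81]
dequeue(): queue = [81]
dequeue(): queue = []
enqueue(17): queue = [17]
enqueue(9): queue = [17, 9]
enqueue(82): queue = [17, 9, 82]
enqueue(83): queue = [17, 9, 82, 83]
enqueue(60): queue = [17, 9, 82, 83, 60]
dequeue(): queue = [9, 82, 83, 60]
enqueue(13): queue = [9, 82, 83, 60, 13]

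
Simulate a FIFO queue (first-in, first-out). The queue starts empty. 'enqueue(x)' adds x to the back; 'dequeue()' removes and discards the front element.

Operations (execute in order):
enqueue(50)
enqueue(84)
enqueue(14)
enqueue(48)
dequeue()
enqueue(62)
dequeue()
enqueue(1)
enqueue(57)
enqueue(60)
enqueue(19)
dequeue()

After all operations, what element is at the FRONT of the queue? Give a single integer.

enqueue(50): queue = [50]
enqueue(84): queue = [50, 84]
enqueue(14): queue = [50, 84, 14]
enqueue(48): queue = [50, 84, 14, 48]
dequeue(): queue = [84, 14, 48]
enqueue(62): queue = [84, 14, 48, 62]
dequeue(): queue = [14, 48, 62]
enqueue(1): queue = [14, 48, 62, 1]
enqueue(57): queue = [14, 48, 62, 1, 57]
enqueue(60): queue = [14, 48, 62, 1, 57, 60]
enqueue(19): queue = [14, 48, 62, 1, 57, 60, 19]
dequeue(): queue = [48, 62, 1, 57, 60, 19]

Answer: 48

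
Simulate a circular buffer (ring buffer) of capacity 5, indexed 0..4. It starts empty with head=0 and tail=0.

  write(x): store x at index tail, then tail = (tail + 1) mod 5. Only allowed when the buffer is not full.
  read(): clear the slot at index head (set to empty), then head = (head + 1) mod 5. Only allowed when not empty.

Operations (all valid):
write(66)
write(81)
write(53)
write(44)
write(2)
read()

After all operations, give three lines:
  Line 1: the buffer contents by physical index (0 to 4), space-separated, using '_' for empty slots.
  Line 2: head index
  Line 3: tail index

write(66): buf=[66 _ _ _ _], head=0, tail=1, size=1
write(81): buf=[66 81 _ _ _], head=0, tail=2, size=2
write(53): buf=[66 81 53 _ _], head=0, tail=3, size=3
write(44): buf=[66 81 53 44 _], head=0, tail=4, size=4
write(2): buf=[66 81 53 44 2], head=0, tail=0, size=5
read(): buf=[_ 81 53 44 2], head=1, tail=0, size=4

Answer: _ 81 53 44 2
1
0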